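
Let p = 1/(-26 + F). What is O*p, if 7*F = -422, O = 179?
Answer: -1253/604 ≈ -2.0745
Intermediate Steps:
F = -422/7 (F = (⅐)*(-422) = -422/7 ≈ -60.286)
p = -7/604 (p = 1/(-26 - 422/7) = 1/(-604/7) = -7/604 ≈ -0.011589)
O*p = 179*(-7/604) = -1253/604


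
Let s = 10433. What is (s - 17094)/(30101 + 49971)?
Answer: -6661/80072 ≈ -0.083188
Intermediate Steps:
(s - 17094)/(30101 + 49971) = (10433 - 17094)/(30101 + 49971) = -6661/80072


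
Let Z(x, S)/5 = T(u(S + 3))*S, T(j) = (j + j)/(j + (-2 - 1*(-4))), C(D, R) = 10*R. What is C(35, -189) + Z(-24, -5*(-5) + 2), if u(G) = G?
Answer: -13095/8 ≈ -1636.9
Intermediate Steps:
T(j) = 2*j/(2 + j) (T(j) = (2*j)/(j + (-2 + 4)) = (2*j)/(j + 2) = (2*j)/(2 + j) = 2*j/(2 + j))
Z(x, S) = 10*S*(3 + S)/(5 + S) (Z(x, S) = 5*((2*(S + 3)/(2 + (S + 3)))*S) = 5*((2*(3 + S)/(2 + (3 + S)))*S) = 5*((2*(3 + S)/(5 + S))*S) = 5*(2*S*(3 + S)/(5 + S)) = 10*S*(3 + S)/(5 + S))
C(35, -189) + Z(-24, -5*(-5) + 2) = 10*(-189) + 10*(-5*(-5) + 2)*(3 + (-5*(-5) + 2))/(5 + (-5*(-5) + 2)) = -1890 + 10*(25 + 2)*(3 + (25 + 2))/(5 + (25 + 2)) = -1890 + 10*27*(3 + 27)/(5 + 27) = -1890 + 10*27*30/32 = -1890 + 10*27*(1/32)*30 = -1890 + 2025/8 = -13095/8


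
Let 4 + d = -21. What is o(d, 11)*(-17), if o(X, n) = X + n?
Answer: 238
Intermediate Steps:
d = -25 (d = -4 - 21 = -25)
o(d, 11)*(-17) = (-25 + 11)*(-17) = -14*(-17) = 238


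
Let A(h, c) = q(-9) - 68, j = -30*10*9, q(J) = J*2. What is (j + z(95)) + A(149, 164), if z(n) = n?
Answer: -2691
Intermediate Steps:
q(J) = 2*J
j = -2700 (j = -300*9 = -2700)
A(h, c) = -86 (A(h, c) = 2*(-9) - 68 = -18 - 68 = -86)
(j + z(95)) + A(149, 164) = (-2700 + 95) - 86 = -2605 - 86 = -2691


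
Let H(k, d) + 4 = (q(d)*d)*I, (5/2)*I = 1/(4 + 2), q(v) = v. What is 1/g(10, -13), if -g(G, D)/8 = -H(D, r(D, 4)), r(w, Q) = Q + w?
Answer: 5/56 ≈ 0.089286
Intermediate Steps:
I = 1/15 (I = 2/(5*(4 + 2)) = (⅖)/6 = (⅖)*(⅙) = 1/15 ≈ 0.066667)
H(k, d) = -4 + d²/15 (H(k, d) = -4 + (d*d)*(1/15) = -4 + d²*(1/15) = -4 + d²/15)
g(G, D) = -32 + 8*(4 + D)²/15 (g(G, D) = -(-8)*(-4 + (4 + D)²/15) = -8*(4 - (4 + D)²/15) = -32 + 8*(4 + D)²/15)
1/g(10, -13) = 1/(-32 + 8*(4 - 13)²/15) = 1/(-32 + (8/15)*(-9)²) = 1/(-32 + (8/15)*81) = 1/(-32 + 216/5) = 1/(56/5) = 5/56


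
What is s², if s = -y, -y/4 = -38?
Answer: 23104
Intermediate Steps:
y = 152 (y = -4*(-38) = 152)
s = -152 (s = -1*152 = -152)
s² = (-152)² = 23104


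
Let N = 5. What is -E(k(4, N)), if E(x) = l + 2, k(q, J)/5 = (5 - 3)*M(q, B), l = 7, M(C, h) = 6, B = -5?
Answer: -9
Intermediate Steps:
k(q, J) = 60 (k(q, J) = 5*((5 - 3)*6) = 5*(2*6) = 5*12 = 60)
E(x) = 9 (E(x) = 7 + 2 = 9)
-E(k(4, N)) = -1*9 = -9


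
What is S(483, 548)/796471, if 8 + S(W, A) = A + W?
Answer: 1023/796471 ≈ 0.0012844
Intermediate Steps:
S(W, A) = -8 + A + W (S(W, A) = -8 + (A + W) = -8 + A + W)
S(483, 548)/796471 = (-8 + 548 + 483)/796471 = 1023*(1/796471) = 1023/796471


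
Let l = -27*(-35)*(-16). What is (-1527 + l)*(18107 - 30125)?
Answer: 200063646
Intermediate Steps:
l = -15120 (l = 945*(-16) = -15120)
(-1527 + l)*(18107 - 30125) = (-1527 - 15120)*(18107 - 30125) = -16647*(-12018) = 200063646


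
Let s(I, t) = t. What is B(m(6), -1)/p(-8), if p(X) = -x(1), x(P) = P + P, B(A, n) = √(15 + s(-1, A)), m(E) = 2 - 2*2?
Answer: -√13/2 ≈ -1.8028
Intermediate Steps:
m(E) = -2 (m(E) = 2 - 4 = -2)
B(A, n) = √(15 + A)
x(P) = 2*P
p(X) = -2
B(m(6), -1)/p(-8) = √(15 - 2)/(-2) = √13*(-½) = -√13/2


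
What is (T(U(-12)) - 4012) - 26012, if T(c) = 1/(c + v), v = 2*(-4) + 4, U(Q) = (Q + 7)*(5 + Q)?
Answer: -930743/31 ≈ -30024.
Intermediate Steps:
U(Q) = (5 + Q)*(7 + Q) (U(Q) = (7 + Q)*(5 + Q) = (5 + Q)*(7 + Q))
v = -4 (v = -8 + 4 = -4)
T(c) = 1/(-4 + c) (T(c) = 1/(c - 4) = 1/(-4 + c))
(T(U(-12)) - 4012) - 26012 = (1/(-4 + (35 + (-12)**2 + 12*(-12))) - 4012) - 26012 = (1/(-4 + (35 + 144 - 144)) - 4012) - 26012 = (1/(-4 + 35) - 4012) - 26012 = (1/31 - 4012) - 26012 = -124371/31 - 26012 = -930743/31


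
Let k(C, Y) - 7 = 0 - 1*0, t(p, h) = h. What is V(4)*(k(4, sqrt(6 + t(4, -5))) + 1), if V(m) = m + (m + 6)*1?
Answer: 112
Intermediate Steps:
k(C, Y) = 7 (k(C, Y) = 7 + (0 - 1*0) = 7 + (0 + 0) = 7 + 0 = 7)
V(m) = 6 + 2*m (V(m) = m + (6 + m)*1 = m + (6 + m) = 6 + 2*m)
V(4)*(k(4, sqrt(6 + t(4, -5))) + 1) = (6 + 2*4)*(7 + 1) = (6 + 8)*8 = 14*8 = 112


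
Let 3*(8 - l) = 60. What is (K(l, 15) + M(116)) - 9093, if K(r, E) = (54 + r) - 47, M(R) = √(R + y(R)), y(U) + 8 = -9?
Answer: -9098 + 3*√11 ≈ -9088.0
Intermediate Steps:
l = -12 (l = 8 - ⅓*60 = 8 - 20 = -12)
y(U) = -17 (y(U) = -8 - 9 = -17)
M(R) = √(-17 + R) (M(R) = √(R - 17) = √(-17 + R))
K(r, E) = 7 + r
(K(l, 15) + M(116)) - 9093 = ((7 - 12) + √(-17 + 116)) - 9093 = (-5 + √99) - 9093 = (-5 + 3*√11) - 9093 = -9098 + 3*√11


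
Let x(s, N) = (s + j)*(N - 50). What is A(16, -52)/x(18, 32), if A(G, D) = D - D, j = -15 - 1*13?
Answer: 0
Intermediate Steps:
j = -28 (j = -15 - 13 = -28)
A(G, D) = 0
x(s, N) = (-50 + N)*(-28 + s) (x(s, N) = (s - 28)*(N - 50) = (-28 + s)*(-50 + N) = (-50 + N)*(-28 + s))
A(16, -52)/x(18, 32) = 0/(1400 - 50*18 - 28*32 + 32*18) = 0/(1400 - 900 - 896 + 576) = 0/180 = 0*(1/180) = 0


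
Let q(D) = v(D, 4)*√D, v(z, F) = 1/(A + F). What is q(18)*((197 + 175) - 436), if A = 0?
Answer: -48*√2 ≈ -67.882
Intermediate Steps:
v(z, F) = 1/F (v(z, F) = 1/(0 + F) = 1/F)
q(D) = √D/4
q(18)*((197 + 175) - 436) = (√18/4)*((197 + 175) - 436) = ((3*√2)/4)*(372 - 436) = (3*√2/4)*(-64) = -48*√2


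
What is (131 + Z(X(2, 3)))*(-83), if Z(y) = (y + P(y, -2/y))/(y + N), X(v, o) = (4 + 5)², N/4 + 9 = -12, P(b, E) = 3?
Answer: -8549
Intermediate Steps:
N = -84 (N = -36 + 4*(-12) = -36 - 48 = -84)
X(v, o) = 81 (X(v, o) = 9² = 81)
Z(y) = (3 + y)/(-84 + y) (Z(y) = (y + 3)/(y - 84) = (3 + y)/(-84 + y))
(131 + Z(X(2, 3)))*(-83) = (131 + (3 + 81)/(-84 + 81))*(-83) = (131 + 84/(-3))*(-83) = (131 - ⅓*84)*(-83) = (131 - 28)*(-83) = 103*(-83) = -8549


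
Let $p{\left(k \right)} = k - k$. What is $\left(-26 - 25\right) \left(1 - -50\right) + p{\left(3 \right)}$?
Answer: $-2601$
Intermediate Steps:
$p{\left(k \right)} = 0$
$\left(-26 - 25\right) \left(1 - -50\right) + p{\left(3 \right)} = \left(-26 - 25\right) \left(1 - -50\right) + 0 = - 51 \left(1 + 50\right) + 0 = \left(-51\right) 51 + 0 = -2601 + 0 = -2601$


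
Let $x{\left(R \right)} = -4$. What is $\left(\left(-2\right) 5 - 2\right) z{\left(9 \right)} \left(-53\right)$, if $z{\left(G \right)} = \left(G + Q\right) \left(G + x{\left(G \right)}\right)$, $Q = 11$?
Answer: $63600$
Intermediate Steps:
$z{\left(G \right)} = \left(-4 + G\right) \left(11 + G\right)$ ($z{\left(G \right)} = \left(G + 11\right) \left(G - 4\right) = \left(11 + G\right) \left(-4 + G\right) = \left(-4 + G\right) \left(11 + G\right)$)
$\left(\left(-2\right) 5 - 2\right) z{\left(9 \right)} \left(-53\right) = \left(\left(-2\right) 5 - 2\right) \left(-44 + 9^{2} + 7 \cdot 9\right) \left(-53\right) = \left(-10 - 2\right) \left(-44 + 81 + 63\right) \left(-53\right) = \left(-12\right) 100 \left(-53\right) = \left(-1200\right) \left(-53\right) = 63600$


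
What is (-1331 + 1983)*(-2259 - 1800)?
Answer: -2646468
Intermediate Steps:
(-1331 + 1983)*(-2259 - 1800) = 652*(-4059) = -2646468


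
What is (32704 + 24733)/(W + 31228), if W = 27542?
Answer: 57437/58770 ≈ 0.97732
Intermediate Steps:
(32704 + 24733)/(W + 31228) = (32704 + 24733)/(27542 + 31228) = 57437/58770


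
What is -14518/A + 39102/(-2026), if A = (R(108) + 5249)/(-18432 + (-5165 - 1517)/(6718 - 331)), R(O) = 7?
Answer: 432698727026993/8501620734 ≈ 50896.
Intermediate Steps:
A = -16785036/58865933 (A = (7 + 5249)/(-18432 + (-5165 - 1517)/(6718 - 331)) = 5256/(-18432 - 6682/6387) = 5256/(-117731866/6387) = 5256*(-6387/117731866) = -16785036/58865933 ≈ -0.28514)
-14518/A + 39102/(-2026) = -14518/(-16785036/58865933) + 39102/(-2026) = -14518*(-58865933/16785036) + 39102*(-1/2026) = 427307807647/8392518 - 19551/1013 = 432698727026993/8501620734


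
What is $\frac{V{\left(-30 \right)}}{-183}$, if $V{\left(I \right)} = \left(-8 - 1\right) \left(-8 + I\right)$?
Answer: $- \frac{114}{61} \approx -1.8689$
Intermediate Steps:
$V{\left(I \right)} = 72 - 9 I$ ($V{\left(I \right)} = - 9 \left(-8 + I\right) = 72 - 9 I$)
$\frac{V{\left(-30 \right)}}{-183} = \frac{72 - -270}{-183} = \left(72 + 270\right) \left(- \frac{1}{183}\right) = 342 \left(- \frac{1}{183}\right) = - \frac{114}{61}$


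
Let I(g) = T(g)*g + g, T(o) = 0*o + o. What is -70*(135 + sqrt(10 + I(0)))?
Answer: -9450 - 70*sqrt(10) ≈ -9671.4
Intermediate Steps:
T(o) = o (T(o) = 0 + o = o)
I(g) = g + g**2 (I(g) = g*g + g = g**2 + g = g + g**2)
-70*(135 + sqrt(10 + I(0))) = -70*(135 + sqrt(10 + 0*(1 + 0))) = -70*(135 + sqrt(10 + 0*1)) = -70*(135 + sqrt(10 + 0)) = -70*(135 + sqrt(10)) = -9450 - 70*sqrt(10)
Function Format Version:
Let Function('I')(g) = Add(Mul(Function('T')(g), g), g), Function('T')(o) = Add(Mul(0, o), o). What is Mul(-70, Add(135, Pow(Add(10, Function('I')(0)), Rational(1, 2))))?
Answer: Add(-9450, Mul(-70, Pow(10, Rational(1, 2)))) ≈ -9671.4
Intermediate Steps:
Function('T')(o) = o (Function('T')(o) = Add(0, o) = o)
Function('I')(g) = Add(g, Pow(g, 2)) (Function('I')(g) = Add(Mul(g, g), g) = Add(Pow(g, 2), g) = Add(g, Pow(g, 2)))
Mul(-70, Add(135, Pow(Add(10, Function('I')(0)), Rational(1, 2)))) = Mul(-70, Add(135, Pow(Add(10, Mul(0, Add(1, 0))), Rational(1, 2)))) = Mul(-70, Add(135, Pow(Add(10, Mul(0, 1)), Rational(1, 2)))) = Mul(-70, Add(135, Pow(Add(10, 0), Rational(1, 2)))) = Mul(-70, Add(135, Pow(10, Rational(1, 2)))) = Add(-9450, Mul(-70, Pow(10, Rational(1, 2))))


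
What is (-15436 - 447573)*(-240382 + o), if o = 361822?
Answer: -56227812960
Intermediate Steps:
(-15436 - 447573)*(-240382 + o) = (-15436 - 447573)*(-240382 + 361822) = -463009*121440 = -56227812960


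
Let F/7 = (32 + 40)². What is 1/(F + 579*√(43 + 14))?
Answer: 1344/48063341 - 193*√57/432570069 ≈ 2.4595e-5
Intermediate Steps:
F = 36288 (F = 7*(32 + 40)² = 7*72² = 7*5184 = 36288)
1/(F + 579*√(43 + 14)) = 1/(36288 + 579*√(43 + 14)) = 1/(36288 + 579*√57)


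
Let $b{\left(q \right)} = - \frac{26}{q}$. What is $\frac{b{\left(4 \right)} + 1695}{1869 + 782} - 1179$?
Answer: $- \frac{567971}{482} \approx -1178.4$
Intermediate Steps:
$\frac{b{\left(4 \right)} + 1695}{1869 + 782} - 1179 = \frac{- \frac{26}{4} + 1695}{1869 + 782} - 1179 = \frac{\left(-26\right) \frac{1}{4} + 1695}{2651} - 1179 = \left(- \frac{13}{2} + 1695\right) \frac{1}{2651} - 1179 = \frac{3377}{2} \cdot \frac{1}{2651} - 1179 = \frac{307}{482} - 1179 = - \frac{567971}{482}$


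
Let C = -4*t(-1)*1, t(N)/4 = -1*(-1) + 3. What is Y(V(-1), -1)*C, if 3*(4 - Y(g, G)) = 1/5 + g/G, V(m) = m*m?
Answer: -4096/15 ≈ -273.07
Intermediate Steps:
t(N) = 16 (t(N) = 4*(-1*(-1) + 3) = 4*(1 + 3) = 4*4 = 16)
V(m) = m²
Y(g, G) = 59/15 - g/(3*G) (Y(g, G) = 4 - (1/5 + g/G)/3 = 4 - (1*(⅕) + g/G)/3 = 4 - (⅕ + g/G)/3 = 4 + (-1/15 - g/(3*G)) = 59/15 - g/(3*G))
C = -64 (C = -4*16*1 = -64*1 = -64)
Y(V(-1), -1)*C = (59/15 - ⅓*(-1)²/(-1))*(-64) = (59/15 - ⅓*1*(-1))*(-64) = (59/15 + ⅓)*(-64) = (64/15)*(-64) = -4096/15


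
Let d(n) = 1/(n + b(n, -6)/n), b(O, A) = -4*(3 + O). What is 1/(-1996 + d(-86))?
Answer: -3864/7712587 ≈ -0.00050100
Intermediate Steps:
b(O, A) = -12 - 4*O
d(n) = 1/(n + (-12 - 4*n)/n)
1/(-1996 + d(-86)) = 1/(-1996 - 86/(-12 + (-86)**2 - 4*(-86))) = 1/(-1996 - 86/(-12 + 7396 + 344)) = 1/(-1996 - 86/7728) = 1/(-1996 - 86*1/7728) = 1/(-1996 - 43/3864) = 1/(-7712587/3864) = -3864/7712587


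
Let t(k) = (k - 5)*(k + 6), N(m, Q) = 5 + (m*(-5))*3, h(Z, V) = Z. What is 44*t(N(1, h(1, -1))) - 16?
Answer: 2624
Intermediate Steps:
N(m, Q) = 5 - 15*m (N(m, Q) = 5 - 5*m*3 = 5 - 15*m)
t(k) = (-5 + k)*(6 + k)
44*t(N(1, h(1, -1))) - 16 = 44*(-30 + (5 - 15*1) + (5 - 15*1)²) - 16 = 44*(-30 + (5 - 15) + (5 - 15)²) - 16 = 44*(-30 - 10 + (-10)²) - 16 = 44*(-30 - 10 + 100) - 16 = 44*60 - 16 = 2640 - 16 = 2624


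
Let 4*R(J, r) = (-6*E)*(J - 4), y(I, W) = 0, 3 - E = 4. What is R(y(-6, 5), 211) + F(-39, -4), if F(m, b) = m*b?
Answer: 150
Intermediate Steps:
E = -1 (E = 3 - 1*4 = 3 - 4 = -1)
R(J, r) = -6 + 3*J/2 (R(J, r) = ((-6*(-1))*(J - 4))/4 = (6*(-4 + J))/4 = (-24 + 6*J)/4 = -6 + 3*J/2)
F(m, b) = b*m
R(y(-6, 5), 211) + F(-39, -4) = (-6 + (3/2)*0) - 4*(-39) = (-6 + 0) + 156 = -6 + 156 = 150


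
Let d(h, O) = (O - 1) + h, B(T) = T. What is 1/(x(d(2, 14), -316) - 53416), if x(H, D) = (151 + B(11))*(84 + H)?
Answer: -1/37378 ≈ -2.6754e-5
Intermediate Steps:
d(h, O) = -1 + O + h (d(h, O) = (-1 + O) + h = -1 + O + h)
x(H, D) = 13608 + 162*H (x(H, D) = (151 + 11)*(84 + H) = 162*(84 + H) = 13608 + 162*H)
1/(x(d(2, 14), -316) - 53416) = 1/((13608 + 162*(-1 + 14 + 2)) - 53416) = 1/((13608 + 162*15) - 53416) = 1/((13608 + 2430) - 53416) = 1/(16038 - 53416) = 1/(-37378) = -1/37378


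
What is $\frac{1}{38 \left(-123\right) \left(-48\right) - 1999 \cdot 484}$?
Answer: $- \frac{1}{743164} \approx -1.3456 \cdot 10^{-6}$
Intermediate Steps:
$\frac{1}{38 \left(-123\right) \left(-48\right) - 1999 \cdot 484} = \frac{1}{\left(-4674\right) \left(-48\right) - 967516} = \frac{1}{224352 - 967516} = \frac{1}{-743164} = - \frac{1}{743164}$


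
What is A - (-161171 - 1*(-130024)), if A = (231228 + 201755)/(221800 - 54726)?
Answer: 5204286861/167074 ≈ 31150.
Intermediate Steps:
A = 432983/167074 ≈ 2.5916
A - (-161171 - 1*(-130024)) = 432983/167074 - (-161171 - 1*(-130024)) = 432983/167074 - (-161171 + 130024) = 432983/167074 - 1*(-31147) = 432983/167074 + 31147 = 5204286861/167074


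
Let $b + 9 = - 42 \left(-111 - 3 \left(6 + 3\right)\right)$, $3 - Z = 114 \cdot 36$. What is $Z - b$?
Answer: $-9888$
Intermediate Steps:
$Z = -4101$ ($Z = 3 - 114 \cdot 36 = 3 - 4104 = -4101$)
$b = 5787$ ($b = -9 - 42 \left(-111 - 3 \left(6 + 3\right)\right) = -9 - 42 \left(-111 - 27\right) = -9 - -5796 = -9 + 5796 = 5787$)
$Z - b = -4101 - 5787 = -9888$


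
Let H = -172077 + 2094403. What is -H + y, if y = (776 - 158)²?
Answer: -1540402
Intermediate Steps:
y = 381924 (y = 618² = 381924)
H = 1922326
-H + y = -1*1922326 + 381924 = -1922326 + 381924 = -1540402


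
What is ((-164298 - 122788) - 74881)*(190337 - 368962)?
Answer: 64656355375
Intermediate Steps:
((-164298 - 122788) - 74881)*(190337 - 368962) = (-287086 - 74881)*(-178625) = -361967*(-178625) = 64656355375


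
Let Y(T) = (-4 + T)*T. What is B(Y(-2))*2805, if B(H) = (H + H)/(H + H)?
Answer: 2805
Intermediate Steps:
Y(T) = T*(-4 + T)
B(H) = 1 (B(H) = (2*H)/((2*H)) = (2*H)*(1/(2*H)) = 1)
B(Y(-2))*2805 = 1*2805 = 2805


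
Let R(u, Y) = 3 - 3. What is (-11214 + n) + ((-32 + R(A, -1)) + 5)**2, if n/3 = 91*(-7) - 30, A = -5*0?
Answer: -12486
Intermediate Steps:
A = 0
R(u, Y) = 0
n = -2001 (n = 3*(91*(-7) - 30) = 3*(-637 - 30) = 3*(-667) = -2001)
(-11214 + n) + ((-32 + R(A, -1)) + 5)**2 = (-11214 - 2001) + ((-32 + 0) + 5)**2 = -13215 + (-32 + 5)**2 = -13215 + (-27)**2 = -13215 + 729 = -12486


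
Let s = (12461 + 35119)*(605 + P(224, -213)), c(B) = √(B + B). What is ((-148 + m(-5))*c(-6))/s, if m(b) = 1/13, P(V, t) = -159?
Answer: -641*I*√3/45978140 ≈ -2.4147e-5*I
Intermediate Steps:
c(B) = √2*√B (c(B) = √(2*B) = √2*√B)
m(b) = 1/13 (m(b) = 1*(1/13) = 1/13)
s = 21220680 (s = (12461 + 35119)*(605 - 159) = 47580*446 = 21220680)
((-148 + m(-5))*c(-6))/s = ((-148 + 1/13)*(√2*√(-6)))/21220680 = -1923*√2*I*√6/13*(1/21220680) = -3846*I*√3/13*(1/21220680) = -641*I*√3/45978140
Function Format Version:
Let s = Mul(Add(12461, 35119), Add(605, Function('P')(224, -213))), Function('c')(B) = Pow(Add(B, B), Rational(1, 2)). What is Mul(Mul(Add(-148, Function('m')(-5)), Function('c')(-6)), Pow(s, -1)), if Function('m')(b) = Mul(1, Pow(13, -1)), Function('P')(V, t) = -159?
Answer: Mul(Rational(-641, 45978140), I, Pow(3, Rational(1, 2))) ≈ Mul(-2.4147e-5, I)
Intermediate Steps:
Function('c')(B) = Mul(Pow(2, Rational(1, 2)), Pow(B, Rational(1, 2))) (Function('c')(B) = Pow(Mul(2, B), Rational(1, 2)) = Mul(Pow(2, Rational(1, 2)), Pow(B, Rational(1, 2))))
Function('m')(b) = Rational(1, 13) (Function('m')(b) = Mul(1, Rational(1, 13)) = Rational(1, 13))
s = 21220680 (s = Mul(Add(12461, 35119), Add(605, -159)) = Mul(47580, 446) = 21220680)
Mul(Mul(Add(-148, Function('m')(-5)), Function('c')(-6)), Pow(s, -1)) = Mul(Mul(Add(-148, Rational(1, 13)), Mul(Pow(2, Rational(1, 2)), Pow(-6, Rational(1, 2)))), Pow(21220680, -1)) = Mul(Mul(Rational(-1923, 13), Mul(Pow(2, Rational(1, 2)), Mul(I, Pow(6, Rational(1, 2))))), Rational(1, 21220680)) = Mul(Mul(Rational(-1923, 13), Mul(2, I, Pow(3, Rational(1, 2)))), Rational(1, 21220680)) = Mul(Mul(Rational(-3846, 13), I, Pow(3, Rational(1, 2))), Rational(1, 21220680)) = Mul(Rational(-641, 45978140), I, Pow(3, Rational(1, 2)))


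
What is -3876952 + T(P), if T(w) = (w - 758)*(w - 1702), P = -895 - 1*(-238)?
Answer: -538967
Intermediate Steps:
P = -657 (P = -895 + 238 = -657)
T(w) = (-1702 + w)*(-758 + w) (T(w) = (-758 + w)*(-1702 + w) = (-1702 + w)*(-758 + w))
-3876952 + T(P) = -3876952 + (1290116 + (-657)² - 2460*(-657)) = -3876952 + (1290116 + 431649 + 1616220) = -3876952 + 3337985 = -538967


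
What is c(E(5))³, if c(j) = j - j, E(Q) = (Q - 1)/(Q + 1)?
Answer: 0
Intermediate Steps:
E(Q) = (-1 + Q)/(1 + Q)
c(j) = 0
c(E(5))³ = 0³ = 0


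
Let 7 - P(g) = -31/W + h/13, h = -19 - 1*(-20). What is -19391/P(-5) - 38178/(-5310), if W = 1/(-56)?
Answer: 122040323/6631010 ≈ 18.404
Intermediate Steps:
W = -1/56 ≈ -0.017857
h = 1 (h = -19 + 20 = 1)
P(g) = -22478/13 (P(g) = 7 - (-31/(-1/56) + 1/13) = 7 - (-31*(-56) + 1*(1/13)) = 7 - (1736 + 1/13) = 7 - 1*22569/13 = 7 - 22569/13 = -22478/13)
-19391/P(-5) - 38178/(-5310) = -19391/(-22478/13) - 38178/(-5310) = -19391*(-13/22478) - 38178*(-1/5310) = 252083/22478 + 2121/295 = 122040323/6631010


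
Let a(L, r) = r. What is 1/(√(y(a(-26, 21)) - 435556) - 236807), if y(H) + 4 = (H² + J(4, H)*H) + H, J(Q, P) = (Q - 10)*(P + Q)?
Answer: -236807/56077993497 - 2*I*√109562/56077993497 ≈ -4.2228e-6 - 1.1805e-8*I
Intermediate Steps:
J(Q, P) = (-10 + Q)*(P + Q)
y(H) = -4 + H + H² + H*(-24 - 6*H) (y(H) = -4 + ((H² + (4² - 10*H - 10*4 + H*4)*H) + H) = -4 + ((H² + (16 - 10*H - 40 + 4*H)*H) + H) = -4 + ((H² + (-24 - 6*H)*H) + H) = -4 + ((H² + H*(-24 - 6*H)) + H) = -4 + (H + H² + H*(-24 - 6*H)) = -4 + H + H² + H*(-24 - 6*H))
1/(√(y(a(-26, 21)) - 435556) - 236807) = 1/(√((-4 - 23*21 - 5*21²) - 435556) - 236807) = 1/(√((-4 - 483 - 5*441) - 435556) - 236807) = 1/(√((-4 - 483 - 2205) - 435556) - 236807) = 1/(√(-2692 - 435556) - 236807) = 1/(√(-438248) - 236807) = 1/(2*I*√109562 - 236807) = 1/(-236807 + 2*I*√109562)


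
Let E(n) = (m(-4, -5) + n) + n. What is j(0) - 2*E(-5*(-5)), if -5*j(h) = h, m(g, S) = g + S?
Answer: -82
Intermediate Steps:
m(g, S) = S + g
j(h) = -h/5
E(n) = -9 + 2*n (E(n) = ((-5 - 4) + n) + n = (-9 + n) + n = -9 + 2*n)
j(0) - 2*E(-5*(-5)) = -⅕*0 - 2*(-9 + 2*(-5*(-5))) = 0 - 2*(-9 + 2*25) = 0 - 2*(-9 + 50) = 0 - 2*41 = 0 - 82 = -82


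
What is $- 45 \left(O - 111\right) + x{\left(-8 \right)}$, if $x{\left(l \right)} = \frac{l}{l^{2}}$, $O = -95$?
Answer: $\frac{74159}{8} \approx 9269.9$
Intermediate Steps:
$x{\left(l \right)} = \frac{1}{l}$ ($x{\left(l \right)} = \frac{l}{l^{2}} = \frac{1}{l}$)
$- 45 \left(O - 111\right) + x{\left(-8 \right)} = - 45 \left(-95 - 111\right) + \frac{1}{-8} = \left(-45\right) \left(-206\right) - \frac{1}{8} = 9270 - \frac{1}{8} = \frac{74159}{8}$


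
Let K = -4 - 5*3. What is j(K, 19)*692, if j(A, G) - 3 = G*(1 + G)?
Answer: 265036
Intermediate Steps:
K = -19 (K = -4 - 15 = -19)
j(A, G) = 3 + G*(1 + G)
j(K, 19)*692 = (3 + 19 + 19**2)*692 = (3 + 19 + 361)*692 = 383*692 = 265036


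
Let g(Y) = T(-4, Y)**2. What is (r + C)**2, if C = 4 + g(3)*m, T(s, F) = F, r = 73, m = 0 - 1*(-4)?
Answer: 12769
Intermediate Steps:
m = 4 (m = 0 + 4 = 4)
g(Y) = Y**2
C = 40 (C = 4 + 3**2*4 = 4 + 9*4 = 4 + 36 = 40)
(r + C)**2 = (73 + 40)**2 = 113**2 = 12769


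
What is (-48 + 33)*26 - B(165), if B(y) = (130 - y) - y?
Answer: -190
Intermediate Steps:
B(y) = 130 - 2*y
(-48 + 33)*26 - B(165) = (-48 + 33)*26 - (130 - 2*165) = -15*26 - (130 - 330) = -390 - 1*(-200) = -390 + 200 = -190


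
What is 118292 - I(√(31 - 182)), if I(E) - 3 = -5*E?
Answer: 118289 + 5*I*√151 ≈ 1.1829e+5 + 61.441*I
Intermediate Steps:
I(E) = 3 - 5*E
118292 - I(√(31 - 182)) = 118292 - (3 - 5*√(31 - 182)) = 118292 - (3 - 5*I*√151) = 118292 + (-3 + 5*I*√151) = 118289 + 5*I*√151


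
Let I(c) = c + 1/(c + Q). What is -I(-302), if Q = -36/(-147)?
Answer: 4465421/14786 ≈ 302.00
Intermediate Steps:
Q = 12/49 (Q = -36*(-1/147) = 12/49 ≈ 0.24490)
I(c) = c + 1/(12/49 + c) (I(c) = c + 1/(c + 12/49) = c + 1/(12/49 + c))
-I(-302) = -(49 + 12*(-302) + 49*(-302)²)/(12 + 49*(-302)) = -(49 - 3624 + 49*91204)/(12 - 14798) = -(49 - 3624 + 4468996)/(-14786) = -(-1)*4465421/14786 = -1*(-4465421/14786) = 4465421/14786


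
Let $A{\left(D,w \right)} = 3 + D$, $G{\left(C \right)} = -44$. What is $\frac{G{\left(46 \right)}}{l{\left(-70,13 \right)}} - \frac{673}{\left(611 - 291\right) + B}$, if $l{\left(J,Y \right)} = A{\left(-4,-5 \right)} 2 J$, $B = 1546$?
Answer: $- \frac{44081}{65310} \approx -0.67495$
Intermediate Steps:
$l{\left(J,Y \right)} = - 2 J$ ($l{\left(J,Y \right)} = \left(3 - 4\right) 2 J = \left(-1\right) 2 J = - 2 J$)
$\frac{G{\left(46 \right)}}{l{\left(-70,13 \right)}} - \frac{673}{\left(611 - 291\right) + B} = - \frac{44}{\left(-2\right) \left(-70\right)} - \frac{673}{\left(611 - 291\right) + 1546} = - \frac{44}{140} - \frac{673}{320 + 1546} = \left(-44\right) \frac{1}{140} - \frac{673}{1866} = - \frac{11}{35} - \frac{673}{1866} = - \frac{44081}{65310}$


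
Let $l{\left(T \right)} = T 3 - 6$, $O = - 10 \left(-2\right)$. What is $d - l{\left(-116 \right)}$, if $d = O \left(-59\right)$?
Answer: $-826$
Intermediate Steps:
$O = 20$ ($O = \left(-1\right) \left(-20\right) = 20$)
$l{\left(T \right)} = -6 + 3 T$ ($l{\left(T \right)} = 3 T - 6 = -6 + 3 T$)
$d = -1180$ ($d = 20 \left(-59\right) = -1180$)
$d - l{\left(-116 \right)} = -1180 - \left(-6 + 3 \left(-116\right)\right) = -1180 - \left(-6 - 348\right) = -1180 - -354 = -1180 + 354 = -826$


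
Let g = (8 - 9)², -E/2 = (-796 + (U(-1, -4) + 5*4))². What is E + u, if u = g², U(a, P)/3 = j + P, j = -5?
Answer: -1289617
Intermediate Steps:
U(a, P) = -15 + 3*P (U(a, P) = 3*(-5 + P) = -15 + 3*P)
E = -1289618 (E = -2*(-796 + ((-15 + 3*(-4)) + 5*4))² = -2*(-796 + ((-15 - 12) + 20))² = -2*(-796 + (-27 + 20))² = -2*(-796 - 7)² = -2*(-803)² = -2*644809 = -1289618)
g = 1 (g = (-1)² = 1)
u = 1 (u = 1² = 1)
E + u = -1289618 + 1 = -1289617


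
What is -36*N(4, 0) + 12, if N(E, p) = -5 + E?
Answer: 48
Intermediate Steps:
-36*N(4, 0) + 12 = -36*(-5 + 4) + 12 = -36*(-1) + 12 = 36 + 12 = 48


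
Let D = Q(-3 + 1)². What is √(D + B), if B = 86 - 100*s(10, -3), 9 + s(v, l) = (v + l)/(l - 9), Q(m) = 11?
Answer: 2*√2622/3 ≈ 34.137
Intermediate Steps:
s(v, l) = -9 + (l + v)/(-9 + l) (s(v, l) = -9 + (v + l)/(l - 9) = -9 + (l + v)/(-9 + l))
B = 3133/3 (B = 86 - 100*(81 + 10 - 8*(-3))/(-9 - 3) = 86 - 100*(81 + 10 + 24)/(-12) = 86 - (-25)*115/3 = 86 - 100*(-115/12) = 86 + 2875/3 = 3133/3 ≈ 1044.3)
D = 121 (D = 11² = 121)
√(D + B) = √(121 + 3133/3) = √(3496/3) = 2*√2622/3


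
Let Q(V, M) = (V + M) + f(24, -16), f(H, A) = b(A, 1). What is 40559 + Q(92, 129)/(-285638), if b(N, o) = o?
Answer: 5792595710/142819 ≈ 40559.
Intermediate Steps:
f(H, A) = 1
Q(V, M) = 1 + M + V (Q(V, M) = (V + M) + 1 = (M + V) + 1 = 1 + M + V)
40559 + Q(92, 129)/(-285638) = 40559 + (1 + 129 + 92)/(-285638) = 40559 + 222*(-1/285638) = 40559 - 111/142819 = 5792595710/142819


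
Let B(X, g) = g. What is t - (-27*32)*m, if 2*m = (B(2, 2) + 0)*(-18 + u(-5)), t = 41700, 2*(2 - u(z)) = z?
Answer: 30036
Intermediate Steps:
u(z) = 2 - z/2
m = -27/2 (m = ((2 + 0)*(-18 + (2 - ½*(-5))))/2 = (2*(-18 + (2 + 5/2)))/2 = (2*(-18 + 9/2))/2 = (2*(-27/2))/2 = (½)*(-27) = -27/2 ≈ -13.500)
t - (-27*32)*m = 41700 - (-27*32)*(-27)/2 = 41700 - (-864)*(-27)/2 = 41700 - 1*11664 = 41700 - 11664 = 30036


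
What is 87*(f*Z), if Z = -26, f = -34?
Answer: 76908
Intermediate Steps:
87*(f*Z) = 87*(-34*(-26)) = 87*884 = 76908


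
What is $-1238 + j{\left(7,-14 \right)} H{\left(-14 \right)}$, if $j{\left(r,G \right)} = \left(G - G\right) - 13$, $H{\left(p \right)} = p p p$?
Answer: $34434$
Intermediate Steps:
$H{\left(p \right)} = p^{3}$ ($H{\left(p \right)} = p^{2} p = p^{3}$)
$j{\left(r,G \right)} = -13$ ($j{\left(r,G \right)} = 0 - 13 = -13$)
$-1238 + j{\left(7,-14 \right)} H{\left(-14 \right)} = -1238 - 13 \left(-14\right)^{3} = -1238 - -35672 = -1238 + 35672 = 34434$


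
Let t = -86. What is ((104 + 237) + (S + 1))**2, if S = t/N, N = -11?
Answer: 14807104/121 ≈ 1.2237e+5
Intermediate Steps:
S = 86/11 (S = -86/(-11) = -86*(-1/11) = 86/11 ≈ 7.8182)
((104 + 237) + (S + 1))**2 = ((104 + 237) + (86/11 + 1))**2 = (341 + 97/11)**2 = (3848/11)**2 = 14807104/121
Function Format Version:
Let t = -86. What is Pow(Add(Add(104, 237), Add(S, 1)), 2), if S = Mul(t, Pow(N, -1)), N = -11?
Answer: Rational(14807104, 121) ≈ 1.2237e+5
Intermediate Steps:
S = Rational(86, 11) (S = Mul(-86, Pow(-11, -1)) = Mul(-86, Rational(-1, 11)) = Rational(86, 11) ≈ 7.8182)
Pow(Add(Add(104, 237), Add(S, 1)), 2) = Pow(Add(Add(104, 237), Add(Rational(86, 11), 1)), 2) = Pow(Add(341, Rational(97, 11)), 2) = Pow(Rational(3848, 11), 2) = Rational(14807104, 121)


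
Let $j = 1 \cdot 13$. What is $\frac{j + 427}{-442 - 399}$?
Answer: $- \frac{440}{841} \approx -0.52319$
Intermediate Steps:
$j = 13$
$\frac{j + 427}{-442 - 399} = \frac{13 + 427}{-442 - 399} = \frac{440}{-841} = 440 \left(- \frac{1}{841}\right) = - \frac{440}{841}$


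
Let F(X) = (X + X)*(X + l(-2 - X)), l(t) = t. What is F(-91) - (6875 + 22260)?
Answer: -28771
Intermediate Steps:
F(X) = -4*X (F(X) = (X + X)*(X + (-2 - X)) = (2*X)*(-2) = -4*X)
F(-91) - (6875 + 22260) = -4*(-91) - (6875 + 22260) = 364 - 1*29135 = 364 - 29135 = -28771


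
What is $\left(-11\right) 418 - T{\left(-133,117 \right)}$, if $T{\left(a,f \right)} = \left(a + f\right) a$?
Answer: $-6726$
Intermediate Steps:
$T{\left(a,f \right)} = a \left(a + f\right)$
$\left(-11\right) 418 - T{\left(-133,117 \right)} = \left(-11\right) 418 - - 133 \left(-133 + 117\right) = -4598 - \left(-133\right) \left(-16\right) = -4598 - 2128 = -6726$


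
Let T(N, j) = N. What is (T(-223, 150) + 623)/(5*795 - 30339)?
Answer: -100/6591 ≈ -0.015172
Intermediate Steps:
(T(-223, 150) + 623)/(5*795 - 30339) = (-223 + 623)/(5*795 - 30339) = 400/(3975 - 30339) = 400/(-26364) = 400*(-1/26364) = -100/6591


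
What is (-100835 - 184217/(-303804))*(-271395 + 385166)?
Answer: -3485248540725833/303804 ≈ -1.1472e+10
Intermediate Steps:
(-100835 - 184217/(-303804))*(-271395 + 385166) = (-100835 - 184217*(-1/303804))*113771 = (-100835 + 184217/303804)*113771 = -30633892123/303804*113771 = -3485248540725833/303804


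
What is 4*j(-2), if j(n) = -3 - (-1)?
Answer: -8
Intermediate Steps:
j(n) = -2 (j(n) = -3 - 1*(-1) = -3 + 1 = -2)
4*j(-2) = 4*(-2) = -8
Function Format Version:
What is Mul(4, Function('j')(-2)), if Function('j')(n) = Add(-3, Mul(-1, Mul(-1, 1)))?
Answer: -8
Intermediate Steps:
Function('j')(n) = -2 (Function('j')(n) = Add(-3, Mul(-1, -1)) = Add(-3, 1) = -2)
Mul(4, Function('j')(-2)) = Mul(4, -2) = -8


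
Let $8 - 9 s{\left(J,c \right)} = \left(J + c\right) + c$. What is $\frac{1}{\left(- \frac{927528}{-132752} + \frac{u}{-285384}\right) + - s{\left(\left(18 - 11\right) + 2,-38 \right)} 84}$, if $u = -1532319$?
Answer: $- \frac{789277016}{542741409895} \approx -0.0014542$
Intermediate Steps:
$s{\left(J,c \right)} = \frac{8}{9} - \frac{2 c}{9} - \frac{J}{9}$ ($s{\left(J,c \right)} = \frac{8}{9} - \frac{\left(J + c\right) + c}{9} = \frac{8}{9} - \frac{J + 2 c}{9} = \frac{8}{9} - \left(\frac{J}{9} + \frac{2 c}{9}\right) = \frac{8}{9} - \frac{2 c}{9} - \frac{J}{9}$)
$\frac{1}{\left(- \frac{927528}{-132752} + \frac{u}{-285384}\right) + - s{\left(\left(18 - 11\right) + 2,-38 \right)} 84} = \frac{1}{\left(- \frac{927528}{-132752} - \frac{1532319}{-285384}\right) + - (\frac{8}{9} - - \frac{76}{9} - \frac{\left(18 - 11\right) + 2}{9}) 84} = \frac{1}{\left(\left(-927528\right) \left(- \frac{1}{132752}\right) - - \frac{510773}{95128}\right) + - (\frac{8}{9} + \frac{76}{9} - \frac{7 + 2}{9}) 84} = \frac{1}{\left(\frac{115941}{16594} + \frac{510773}{95128}\right) + - (\frac{8}{9} + \frac{76}{9} - 1) 84} = \frac{1}{\frac{9752501305}{789277016} + - (\frac{8}{9} + \frac{76}{9} - 1) 84} = \frac{1}{\frac{9752501305}{789277016} + \left(-1\right) \frac{25}{3} \cdot 84} = \frac{1}{\frac{9752501305}{789277016} - 700} = \frac{1}{- \frac{542741409895}{789277016}} = - \frac{789277016}{542741409895}$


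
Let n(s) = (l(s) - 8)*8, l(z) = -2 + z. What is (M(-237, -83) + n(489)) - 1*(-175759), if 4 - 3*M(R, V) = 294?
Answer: 538483/3 ≈ 1.7949e+5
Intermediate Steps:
M(R, V) = -290/3 (M(R, V) = 4/3 - ⅓*294 = 4/3 - 98 = -290/3)
n(s) = -80 + 8*s (n(s) = ((-2 + s) - 8)*8 = (-10 + s)*8 = -80 + 8*s)
(M(-237, -83) + n(489)) - 1*(-175759) = (-290/3 + (-80 + 8*489)) - 1*(-175759) = (-290/3 + (-80 + 3912)) + 175759 = (-290/3 + 3832) + 175759 = 11206/3 + 175759 = 538483/3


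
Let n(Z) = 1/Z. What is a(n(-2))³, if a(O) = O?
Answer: -⅛ ≈ -0.12500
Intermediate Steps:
a(n(-2))³ = (1/(-2))³ = (-½)³ = -⅛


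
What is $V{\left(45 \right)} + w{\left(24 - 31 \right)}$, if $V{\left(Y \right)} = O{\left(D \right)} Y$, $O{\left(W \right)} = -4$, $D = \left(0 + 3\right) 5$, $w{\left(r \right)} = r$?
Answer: $-187$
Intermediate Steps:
$D = 15$ ($D = 3 \cdot 5 = 15$)
$V{\left(Y \right)} = - 4 Y$
$V{\left(45 \right)} + w{\left(24 - 31 \right)} = \left(-4\right) 45 + \left(24 - 31\right) = -180 - 7 = -187$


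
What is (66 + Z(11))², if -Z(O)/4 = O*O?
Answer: 174724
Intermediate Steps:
Z(O) = -4*O² (Z(O) = -4*O*O = -4*O²)
(66 + Z(11))² = (66 - 4*11²)² = (66 - 4*121)² = (66 - 484)² = (-418)² = 174724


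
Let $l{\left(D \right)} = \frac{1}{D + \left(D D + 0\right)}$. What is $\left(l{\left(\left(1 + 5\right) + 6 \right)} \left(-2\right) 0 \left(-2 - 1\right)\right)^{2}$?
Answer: $0$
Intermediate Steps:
$l{\left(D \right)} = \frac{1}{D + D^{2}}$ ($l{\left(D \right)} = \frac{1}{D + \left(D^{2} + 0\right)} = \frac{1}{D + D^{2}}$)
$\left(l{\left(\left(1 + 5\right) + 6 \right)} \left(-2\right) 0 \left(-2 - 1\right)\right)^{2} = \left(\frac{1}{\left(\left(1 + 5\right) + 6\right) \left(1 + \left(\left(1 + 5\right) + 6\right)\right)} \left(-2\right) 0 \left(-2 - 1\right)\right)^{2} = \left(\frac{1}{\left(6 + 6\right) \left(1 + \left(6 + 6\right)\right)} \left(-2\right) 0 \left(-3\right)\right)^{2} = \left(\frac{1}{12 \left(1 + 12\right)} \left(-2\right) 0\right)^{2} = \left(\frac{1}{12 \cdot 13} \left(-2\right) 0\right)^{2} = \left(\frac{1}{12} \cdot \frac{1}{13} \left(-2\right) 0\right)^{2} = \left(\frac{1}{156} \left(-2\right) 0\right)^{2} = \left(\left(- \frac{1}{78}\right) 0\right)^{2} = 0^{2} = 0$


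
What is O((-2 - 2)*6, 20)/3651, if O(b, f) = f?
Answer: 20/3651 ≈ 0.0054779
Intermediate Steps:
O((-2 - 2)*6, 20)/3651 = 20/3651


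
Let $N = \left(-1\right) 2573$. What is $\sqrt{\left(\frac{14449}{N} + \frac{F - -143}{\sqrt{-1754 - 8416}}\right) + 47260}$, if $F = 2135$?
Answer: $\frac{\sqrt{898795909227880575 - 12781240269045 i \sqrt{1130}}}{4361235} \approx 217.38 - 0.051957 i$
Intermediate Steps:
$N = -2573$
$\sqrt{\left(\frac{14449}{N} + \frac{F - -143}{\sqrt{-1754 - 8416}}\right) + 47260} = \sqrt{\left(\frac{14449}{-2573} + \frac{2135 - -143}{\sqrt{-1754 - 8416}}\right) + 47260} = \sqrt{\left(14449 \left(- \frac{1}{2573}\right) + \frac{2135 + 143}{\sqrt{-10170}}\right) + 47260} = \sqrt{\left(- \frac{14449}{2573} + \frac{2278}{3 i \sqrt{1130}}\right) + 47260} = \sqrt{\left(- \frac{14449}{2573} + 2278 \left(- \frac{i \sqrt{1130}}{3390}\right)\right) + 47260} = \sqrt{\left(- \frac{14449}{2573} - \frac{1139 i \sqrt{1130}}{1695}\right) + 47260} = \sqrt{\frac{121585531}{2573} - \frac{1139 i \sqrt{1130}}{1695}}$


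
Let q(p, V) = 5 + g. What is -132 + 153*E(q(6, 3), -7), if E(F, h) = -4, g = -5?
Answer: -744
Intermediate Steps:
q(p, V) = 0 (q(p, V) = 5 - 5 = 0)
-132 + 153*E(q(6, 3), -7) = -132 + 153*(-4) = -132 - 612 = -744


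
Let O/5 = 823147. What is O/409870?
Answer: 823147/81974 ≈ 10.042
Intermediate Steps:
O = 4115735 (O = 5*823147 = 4115735)
O/409870 = 4115735/409870 = 4115735*(1/409870) = 823147/81974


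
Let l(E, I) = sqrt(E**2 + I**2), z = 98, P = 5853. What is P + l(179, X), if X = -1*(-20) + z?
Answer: 5853 + sqrt(45965) ≈ 6067.4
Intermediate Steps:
X = 118 (X = -1*(-20) + 98 = 20 + 98 = 118)
P + l(179, X) = 5853 + sqrt(179**2 + 118**2) = 5853 + sqrt(32041 + 13924) = 5853 + sqrt(45965)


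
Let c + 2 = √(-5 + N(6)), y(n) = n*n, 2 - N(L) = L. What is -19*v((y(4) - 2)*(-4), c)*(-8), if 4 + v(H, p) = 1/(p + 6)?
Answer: -14592/25 - 456*I/25 ≈ -583.68 - 18.24*I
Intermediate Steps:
N(L) = 2 - L
y(n) = n²
c = -2 + 3*I (c = -2 + √(-5 + (2 - 1*6)) = -2 + √(-5 + (2 - 6)) = -2 + √(-5 - 4) = -2 + √(-9) = -2 + 3*I ≈ -2.0 + 3.0*I)
v(H, p) = -4 + 1/(6 + p) (v(H, p) = -4 + 1/(p + 6) = -4 + 1/(6 + p))
-19*v((y(4) - 2)*(-4), c)*(-8) = -19*(-23 - 4*(-2 + 3*I))/(6 + (-2 + 3*I))*(-8) = -19*(-23 + (8 - 12*I))/(4 + 3*I)*(-8) = -19*(4 - 3*I)/25*(-15 - 12*I)*(-8) = -19*(-15 - 12*I)*(4 - 3*I)/25*(-8) = 152*(-15 - 12*I)*(4 - 3*I)/25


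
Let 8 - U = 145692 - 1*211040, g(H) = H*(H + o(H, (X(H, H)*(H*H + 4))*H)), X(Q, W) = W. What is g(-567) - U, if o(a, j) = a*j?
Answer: 33227965958417786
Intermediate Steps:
g(H) = H*(H + H³*(4 + H²)) (g(H) = H*(H + H*((H*(H*H + 4))*H)) = H*(H + H*((H*(H² + 4))*H)) = H*(H + H*((H*(4 + H²))*H)) = H*(H + H*(H²*(4 + H²))) = H*(H + H³*(4 + H²)))
U = 65356 (U = 8 - (145692 - 1*211040) = 8 - (145692 - 211040) = 8 - 1*(-65348) = 8 + 65348 = 65356)
g(-567) - U = ((-567)² + (-567)⁶ + 4*(-567)⁴) - 1*65356 = (321489 + 33227552537453169 + 4*103355177121) - 65356 = (321489 + 33227552537453169 + 413420708484) - 65356 = 33227965958483142 - 65356 = 33227965958417786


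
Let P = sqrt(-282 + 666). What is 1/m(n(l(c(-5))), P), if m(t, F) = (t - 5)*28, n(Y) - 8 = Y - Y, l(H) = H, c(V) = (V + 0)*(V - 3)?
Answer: 1/84 ≈ 0.011905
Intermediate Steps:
c(V) = V*(-3 + V)
n(Y) = 8 (n(Y) = 8 + (Y - Y) = 8 + 0 = 8)
P = 8*sqrt(6) (P = sqrt(384) = 8*sqrt(6) ≈ 19.596)
m(t, F) = -140 + 28*t (m(t, F) = (-5 + t)*28 = -140 + 28*t)
1/m(n(l(c(-5))), P) = 1/(-140 + 28*8) = 1/(-140 + 224) = 1/84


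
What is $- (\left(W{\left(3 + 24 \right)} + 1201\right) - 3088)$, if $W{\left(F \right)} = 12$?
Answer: $1875$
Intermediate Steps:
$- (\left(W{\left(3 + 24 \right)} + 1201\right) - 3088) = - (\left(12 + 1201\right) - 3088) = - (1213 - 3088) = \left(-1\right) \left(-1875\right) = 1875$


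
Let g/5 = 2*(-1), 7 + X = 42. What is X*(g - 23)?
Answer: -1155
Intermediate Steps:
X = 35 (X = -7 + 42 = 35)
g = -10 (g = 5*(2*(-1)) = 5*(-2) = -10)
X*(g - 23) = 35*(-10 - 23) = 35*(-33) = -1155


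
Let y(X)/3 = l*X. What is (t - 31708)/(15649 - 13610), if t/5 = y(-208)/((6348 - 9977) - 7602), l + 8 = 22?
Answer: -356068868/22900009 ≈ -15.549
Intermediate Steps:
l = 14 (l = -8 + 22 = 14)
y(X) = 42*X (y(X) = 3*(14*X) = 42*X)
t = 43680/11231 (t = 5*((42*(-208))/((6348 - 9977) - 7602)) = 5*(-8736/(-3629 - 7602)) = 5*(-8736/(-11231)) = 5*(-8736*(-1/11231)) = 5*(8736/11231) = 43680/11231 ≈ 3.8892)
(t - 31708)/(15649 - 13610) = (43680/11231 - 31708)/(15649 - 13610) = -356068868/11231/2039 = -356068868/11231*1/2039 = -356068868/22900009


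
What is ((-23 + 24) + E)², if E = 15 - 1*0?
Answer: 256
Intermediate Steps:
E = 15 (E = 15 + 0 = 15)
((-23 + 24) + E)² = ((-23 + 24) + 15)² = (1 + 15)² = 16² = 256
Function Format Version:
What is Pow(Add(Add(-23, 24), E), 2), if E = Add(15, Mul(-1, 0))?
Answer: 256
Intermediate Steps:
E = 15 (E = Add(15, 0) = 15)
Pow(Add(Add(-23, 24), E), 2) = Pow(Add(Add(-23, 24), 15), 2) = Pow(Add(1, 15), 2) = Pow(16, 2) = 256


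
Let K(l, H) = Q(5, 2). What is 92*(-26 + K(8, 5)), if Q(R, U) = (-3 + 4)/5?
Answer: -11868/5 ≈ -2373.6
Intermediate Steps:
Q(R, U) = 1/5 (Q(R, U) = 1*(1/5) = 1/5)
K(l, H) = 1/5
92*(-26 + K(8, 5)) = 92*(-26 + 1/5) = 92*(-129/5) = -11868/5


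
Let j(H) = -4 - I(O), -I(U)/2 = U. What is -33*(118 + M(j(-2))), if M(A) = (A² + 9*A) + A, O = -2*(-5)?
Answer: -17622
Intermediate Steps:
O = 10
I(U) = -2*U
j(H) = 16 (j(H) = -4 - (-2)*10 = -4 - 1*(-20) = -4 + 20 = 16)
M(A) = A² + 10*A
-33*(118 + M(j(-2))) = -33*(118 + 16*(10 + 16)) = -33*(118 + 16*26) = -33*(118 + 416) = -33*534 = -17622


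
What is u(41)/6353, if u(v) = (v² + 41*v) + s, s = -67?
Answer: 3295/6353 ≈ 0.51865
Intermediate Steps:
u(v) = -67 + v² + 41*v (u(v) = (v² + 41*v) - 67 = -67 + v² + 41*v)
u(41)/6353 = (-67 + 41² + 41*41)/6353 = (-67 + 1681 + 1681)*(1/6353) = 3295*(1/6353) = 3295/6353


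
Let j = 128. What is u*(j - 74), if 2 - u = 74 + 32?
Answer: -5616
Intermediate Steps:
u = -104 (u = 2 - (74 + 32) = 2 - 1*106 = 2 - 106 = -104)
u*(j - 74) = -104*(128 - 74) = -104*54 = -5616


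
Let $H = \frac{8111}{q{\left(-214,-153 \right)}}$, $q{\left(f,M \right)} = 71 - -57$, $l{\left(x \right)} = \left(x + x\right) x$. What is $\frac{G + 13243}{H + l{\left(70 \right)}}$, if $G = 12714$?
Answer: $\frac{3322496}{1262511} \approx 2.6317$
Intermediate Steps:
$l{\left(x \right)} = 2 x^{2}$ ($l{\left(x \right)} = 2 x x = 2 x^{2}$)
$q{\left(f,M \right)} = 128$ ($q{\left(f,M \right)} = 71 + 57 = 128$)
$H = \frac{8111}{128} \approx 63.367$
$\frac{G + 13243}{H + l{\left(70 \right)}} = \frac{12714 + 13243}{\frac{8111}{128} + 2 \cdot 70^{2}} = \frac{25957}{\frac{8111}{128} + 2 \cdot 4900} = \frac{25957}{\frac{8111}{128} + 9800} = \frac{25957}{\frac{1262511}{128}} = 25957 \cdot \frac{128}{1262511} = \frac{3322496}{1262511}$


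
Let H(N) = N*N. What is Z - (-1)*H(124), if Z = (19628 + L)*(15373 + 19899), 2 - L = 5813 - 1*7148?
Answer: 739492856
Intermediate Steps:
H(N) = N²
L = 1337 (L = 2 - (5813 - 1*7148) = 2 - (5813 - 7148) = 2 - 1*(-1335) = 2 + 1335 = 1337)
Z = 739477480 (Z = (19628 + 1337)*(15373 + 19899) = 20965*35272 = 739477480)
Z - (-1)*H(124) = 739477480 - (-1)*124² = 739477480 - (-1)*15376 = 739477480 - 1*(-15376) = 739477480 + 15376 = 739492856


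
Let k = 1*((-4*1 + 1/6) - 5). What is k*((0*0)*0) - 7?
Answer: -7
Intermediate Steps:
k = -53/6 (k = 1*((-4 + ⅙) - 5) = 1*(-23/6 - 5) = 1*(-53/6) = -53/6 ≈ -8.8333)
k*((0*0)*0) - 7 = -53*0*0*0/6 - 7 = -0*0 - 7 = -53/6*0 - 7 = 0 - 7 = -7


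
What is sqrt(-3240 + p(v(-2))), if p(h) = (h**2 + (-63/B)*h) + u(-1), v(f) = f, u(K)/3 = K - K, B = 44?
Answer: I*sqrt(1564838)/22 ≈ 56.861*I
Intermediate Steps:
u(K) = 0 (u(K) = 3*(K - K) = 3*0 = 0)
p(h) = h**2 - 63*h/44 (p(h) = (h**2 + (-63/44)*h) + 0 = (h**2 + (-63*1/44)*h) + 0 = (h**2 - 63*h/44) + 0 = h**2 - 63*h/44)
sqrt(-3240 + p(v(-2))) = sqrt(-3240 + (1/44)*(-2)*(-63 + 44*(-2))) = sqrt(-3240 + (1/44)*(-2)*(-63 - 88)) = sqrt(-3240 + (1/44)*(-2)*(-151)) = sqrt(-3240 + 151/22) = sqrt(-71129/22) = I*sqrt(1564838)/22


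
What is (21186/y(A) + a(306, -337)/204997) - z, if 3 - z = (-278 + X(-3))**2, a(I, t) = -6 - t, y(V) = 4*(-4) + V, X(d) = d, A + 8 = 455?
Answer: 6980575206409/88353707 ≈ 79007.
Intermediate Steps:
A = 447 (A = -8 + 455 = 447)
y(V) = -16 + V
z = -78958 (z = 3 - (-278 - 3)**2 = 3 - 1*(-281)**2 = 3 - 1*78961 = 3 - 78961 = -78958)
(21186/y(A) + a(306, -337)/204997) - z = (21186/(-16 + 447) + (-6 - 1*(-337))/204997) - 1*(-78958) = (21186/431 + (-6 + 337)*(1/204997)) + 78958 = (21186*(1/431) + 331*(1/204997)) + 78958 = (21186/431 + 331/204997) + 78958 = 4343209103/88353707 + 78958 = 6980575206409/88353707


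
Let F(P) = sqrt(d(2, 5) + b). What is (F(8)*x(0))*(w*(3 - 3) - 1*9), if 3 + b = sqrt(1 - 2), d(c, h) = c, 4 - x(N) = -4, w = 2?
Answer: -72*sqrt(-1 + I) ≈ -32.766 - 79.105*I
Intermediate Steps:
x(N) = 8 (x(N) = 4 - 1*(-4) = 4 + 4 = 8)
b = -3 + I (b = -3 + sqrt(1 - 2) = -3 + sqrt(-1) = -3 + I ≈ -3.0 + 1.0*I)
F(P) = sqrt(-1 + I) (F(P) = sqrt(2 + (-3 + I)) = sqrt(-1 + I))
(F(8)*x(0))*(w*(3 - 3) - 1*9) = (sqrt(-1 + I)*8)*(2*(3 - 3) - 1*9) = (8*sqrt(-1 + I))*(2*0 - 9) = (8*sqrt(-1 + I))*(0 - 9) = (8*sqrt(-1 + I))*(-9) = -72*sqrt(-1 + I)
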